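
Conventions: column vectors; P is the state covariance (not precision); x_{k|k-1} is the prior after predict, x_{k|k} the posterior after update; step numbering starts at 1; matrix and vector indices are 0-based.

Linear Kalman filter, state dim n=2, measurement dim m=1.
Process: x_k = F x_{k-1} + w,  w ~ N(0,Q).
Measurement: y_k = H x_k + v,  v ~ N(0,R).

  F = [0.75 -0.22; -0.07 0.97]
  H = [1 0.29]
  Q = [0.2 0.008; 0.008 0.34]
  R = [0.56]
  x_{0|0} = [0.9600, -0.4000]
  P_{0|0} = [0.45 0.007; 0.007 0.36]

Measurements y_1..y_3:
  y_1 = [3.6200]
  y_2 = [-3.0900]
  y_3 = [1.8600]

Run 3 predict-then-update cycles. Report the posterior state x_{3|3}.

x_post = [0.7859, -0.5172]

step 1: x^-=[0.8080, -0.4552]  P^-=[0.4682 -0.0872; -0.0872 0.6800]  S=[1.0348]  K=[0.4280; 0.1062]  nu=[2.9440]  x^+=[2.0681, -0.1424]  P^+=[0.2786 -0.1343; -0.1343 0.6683]
step 2: x^-=[1.5824, -0.2829]  P^-=[0.4334 -0.2490; -0.2490 0.9884]  S=[0.9321]  K=[0.3875; 0.0404]  nu=[-4.5904]  x^+=[-0.1964, -0.4682]  P^+=[0.2934 -0.2636; -0.2636 0.9869]
step 3: x^-=[-0.0443, -0.4404]  P^-=[0.4998 -0.4138; -0.4138 1.3058]  S=[0.9296]  K=[0.4086; -0.0378]  nu=[2.0320]  x^+=[0.7859, -0.5172]  P^+=[0.3446 -0.3995; -0.3995 1.3045]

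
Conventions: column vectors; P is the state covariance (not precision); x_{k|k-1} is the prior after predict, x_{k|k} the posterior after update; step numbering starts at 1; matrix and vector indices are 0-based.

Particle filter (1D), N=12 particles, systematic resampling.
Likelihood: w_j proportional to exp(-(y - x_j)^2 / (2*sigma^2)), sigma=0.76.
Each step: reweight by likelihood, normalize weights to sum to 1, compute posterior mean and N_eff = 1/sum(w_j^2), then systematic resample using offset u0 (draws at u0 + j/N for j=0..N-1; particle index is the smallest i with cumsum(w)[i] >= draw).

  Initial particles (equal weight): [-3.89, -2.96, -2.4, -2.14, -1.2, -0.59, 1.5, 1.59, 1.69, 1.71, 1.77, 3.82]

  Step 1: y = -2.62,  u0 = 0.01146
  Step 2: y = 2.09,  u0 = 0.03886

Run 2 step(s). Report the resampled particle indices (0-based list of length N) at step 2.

step 1: w=[0.0790, 0.2888, 0.3061, 0.2614, 0.0557, 0.0090, 0.0000, 0.0000, 0.0000, 0.0000, 0.0000, 0.0000]  mean=-2.5283  Neff=3.9240  idx=[0, 1, 1, 1, 1, 2, 2, 2, 3, 3, 3, 3]
step 2: w=[0.0000, 0.0003, 0.0003, 0.0003, 0.0003, 0.0317, 0.0317, 0.0317, 0.2259, 0.2259, 0.2259, 0.2259]  mean=-2.1658  Neff=4.8281  idx=[6, 8, 8, 8, 9, 9, 9, 10, 10, 11, 11, 11]

resampled_idx = [6, 8, 8, 8, 9, 9, 9, 10, 10, 11, 11, 11]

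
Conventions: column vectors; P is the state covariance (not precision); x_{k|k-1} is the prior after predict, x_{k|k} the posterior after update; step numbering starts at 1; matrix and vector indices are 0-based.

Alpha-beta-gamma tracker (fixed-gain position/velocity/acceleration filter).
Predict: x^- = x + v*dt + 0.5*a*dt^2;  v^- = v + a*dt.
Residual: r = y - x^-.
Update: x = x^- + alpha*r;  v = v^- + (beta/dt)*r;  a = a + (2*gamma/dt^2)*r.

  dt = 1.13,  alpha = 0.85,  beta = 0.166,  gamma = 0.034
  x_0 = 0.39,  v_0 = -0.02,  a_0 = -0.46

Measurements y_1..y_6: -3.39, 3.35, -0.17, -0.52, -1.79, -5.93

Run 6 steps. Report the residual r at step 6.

step 1: x_pred=0.0737  r=-3.4637  x^+=-2.8704  v^+=-1.0486  a^+=-0.6445
step 2: x_pred=-4.4668  r=7.8168  x^+=2.1775  v^+=-0.6285  a^+=-0.2282
step 3: x_pred=1.3215  r=-1.4915  x^+=0.0537  v^+=-1.1055  a^+=-0.3076
step 4: x_pred=-1.3919  r=0.8719  x^+=-0.6508  v^+=-1.3250  a^+=-0.2612
step 5: x_pred=-2.3148  r=0.5248  x^+=-1.8687  v^+=-1.5431  a^+=-0.2332
step 6: x_pred=-3.7613  r=-2.1687  x^+=-5.6047  v^+=-2.1252  a^+=-0.3487

resid = -2.1687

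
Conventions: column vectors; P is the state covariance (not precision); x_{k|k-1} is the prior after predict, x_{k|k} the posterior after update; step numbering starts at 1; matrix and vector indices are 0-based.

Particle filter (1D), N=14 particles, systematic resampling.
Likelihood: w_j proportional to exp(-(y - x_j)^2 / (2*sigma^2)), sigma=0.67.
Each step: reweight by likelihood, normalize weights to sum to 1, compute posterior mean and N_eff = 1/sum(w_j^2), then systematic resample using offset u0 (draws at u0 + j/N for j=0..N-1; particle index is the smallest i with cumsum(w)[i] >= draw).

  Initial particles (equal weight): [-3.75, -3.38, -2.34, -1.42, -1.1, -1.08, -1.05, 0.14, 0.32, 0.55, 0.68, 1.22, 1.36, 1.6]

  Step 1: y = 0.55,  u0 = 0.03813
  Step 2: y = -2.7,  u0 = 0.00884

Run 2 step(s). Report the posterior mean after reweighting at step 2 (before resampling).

post_mean = 0.1955

step 1: w=[0.0000, 0.0000, 0.0000, 0.0025, 0.0091, 0.0098, 0.0109, 0.1563, 0.1777, 0.1885, 0.1850, 0.1143, 0.0908, 0.0552]  mean=0.6239  Neff=6.6488  idx=[7, 7, 7, 8, 8, 9, 9, 9, 10, 10, 11, 11, 12, 13]
step 2: w=[0.2596, 0.2596, 0.2596, 0.0802, 0.0802, 0.0161, 0.0161, 0.0161, 0.0062, 0.0062, 0.0001, 0.0001, 0.0000, 0.0000]  mean=0.1955  Neff=4.6313  idx=[0, 0, 0, 0, 1, 1, 1, 1, 2, 2, 2, 3, 4, 4]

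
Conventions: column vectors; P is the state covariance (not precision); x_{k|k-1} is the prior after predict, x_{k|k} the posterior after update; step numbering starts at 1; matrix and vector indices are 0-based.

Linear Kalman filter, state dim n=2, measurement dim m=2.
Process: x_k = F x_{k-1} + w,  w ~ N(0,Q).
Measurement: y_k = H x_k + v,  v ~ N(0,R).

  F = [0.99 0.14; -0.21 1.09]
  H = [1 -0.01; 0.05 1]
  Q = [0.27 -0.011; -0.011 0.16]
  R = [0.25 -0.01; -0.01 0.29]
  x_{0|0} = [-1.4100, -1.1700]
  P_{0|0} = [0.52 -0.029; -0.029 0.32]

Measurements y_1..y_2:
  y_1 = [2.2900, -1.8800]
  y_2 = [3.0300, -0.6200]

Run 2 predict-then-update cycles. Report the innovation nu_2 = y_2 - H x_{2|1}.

step 1: x^-=[-1.5597, -0.9792]  P^-=[0.7779 -0.1007; -0.1007 0.5764]  S=[1.0300 -0.0775; -0.0775 0.8583]  K=[0.7560 -0.0037; -0.0536 0.6609]  nu=[3.8399, -0.8228]  x^+=[1.3462, -1.7289]  P^+=[0.1888 -0.0181; -0.0181 0.1931]
step 2: x^-=[1.0907, -2.1672]  P^-=[0.4539 -0.0398; -0.0398 0.4060]  S=[0.7047 -0.0311; -0.0311 0.6932]  K=[0.6448 0.0043; -0.0365 0.5812]  nu=[1.9177, 1.4927]  x^+=[2.3336, -1.3697]  P^+=[0.1610 -0.0133; -0.0133 0.1696]

innov = [1.9177, 1.4927]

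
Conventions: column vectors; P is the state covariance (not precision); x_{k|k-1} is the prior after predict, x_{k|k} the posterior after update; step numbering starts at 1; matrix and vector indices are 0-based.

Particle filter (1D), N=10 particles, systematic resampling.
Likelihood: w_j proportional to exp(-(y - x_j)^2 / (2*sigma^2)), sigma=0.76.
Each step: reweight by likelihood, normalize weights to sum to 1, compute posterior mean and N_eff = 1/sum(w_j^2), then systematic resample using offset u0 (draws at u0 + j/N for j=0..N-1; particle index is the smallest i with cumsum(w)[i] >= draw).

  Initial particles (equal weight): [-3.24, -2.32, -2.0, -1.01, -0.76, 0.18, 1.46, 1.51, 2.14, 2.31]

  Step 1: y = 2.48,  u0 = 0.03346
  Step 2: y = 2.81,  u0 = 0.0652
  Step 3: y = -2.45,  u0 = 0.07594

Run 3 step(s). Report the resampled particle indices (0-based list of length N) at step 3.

resampled_idx = [0, 0, 0, 0, 0, 0, 0, 0, 0, 3]

step 1: w=[0.0000, 0.0000, 0.0000, 0.0000, 0.0000, 0.0037, 0.1483, 0.1617, 0.3303, 0.3560]  mean=1.9903  Neff=3.5219  idx=[6, 6, 7, 8, 8, 8, 8, 9, 9, 9]
step 2: w=[0.0358, 0.0358, 0.0401, 0.1175, 0.1175, 0.1175, 0.1175, 0.1395, 0.1395, 0.1395]  mean=2.1372  Neff=8.4931  idx=[1, 3, 4, 5, 6, 6, 7, 8, 9, 9]
step 3: w=[0.9612, 0.0065, 0.0065, 0.0065, 0.0065, 0.0065, 0.0016, 0.0016, 0.0016, 0.0016]  mean=1.4875  Neff=1.0821  idx=[0, 0, 0, 0, 0, 0, 0, 0, 0, 3]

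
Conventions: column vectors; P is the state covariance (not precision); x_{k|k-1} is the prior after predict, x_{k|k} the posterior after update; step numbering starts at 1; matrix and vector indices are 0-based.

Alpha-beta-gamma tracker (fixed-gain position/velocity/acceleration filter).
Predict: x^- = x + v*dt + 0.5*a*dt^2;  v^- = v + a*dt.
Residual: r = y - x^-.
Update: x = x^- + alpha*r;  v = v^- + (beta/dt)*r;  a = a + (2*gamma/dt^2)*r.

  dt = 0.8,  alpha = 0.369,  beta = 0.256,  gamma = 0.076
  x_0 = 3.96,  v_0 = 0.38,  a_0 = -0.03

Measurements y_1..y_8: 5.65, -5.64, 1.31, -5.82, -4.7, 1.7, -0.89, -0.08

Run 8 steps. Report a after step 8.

a_post = 4.6716

step 1: x_pred=4.2544  r=1.3956  x^+=4.7694  v^+=0.8026  a^+=0.3015
step 2: x_pred=5.5079  r=-11.1479  x^+=1.3943  v^+=-2.5236  a^+=-2.3462
step 3: x_pred=-1.3753  r=2.6853  x^+=-0.3844  v^+=-3.5412  a^+=-1.7084
step 4: x_pred=-3.7641  r=-2.0559  x^+=-4.5227  v^+=-5.5658  a^+=-2.1967
step 5: x_pred=-9.6783  r=4.9783  x^+=-7.8413  v^+=-5.7301  a^+=-1.0143
step 6: x_pred=-12.7500  r=14.4500  x^+=-7.4180  v^+=-1.9176  a^+=2.4175
step 7: x_pred=-8.1784  r=7.2884  x^+=-5.4890  v^+=2.3487  a^+=4.1485
step 8: x_pred=-2.2825  r=2.2025  x^+=-1.4698  v^+=6.3724  a^+=4.6716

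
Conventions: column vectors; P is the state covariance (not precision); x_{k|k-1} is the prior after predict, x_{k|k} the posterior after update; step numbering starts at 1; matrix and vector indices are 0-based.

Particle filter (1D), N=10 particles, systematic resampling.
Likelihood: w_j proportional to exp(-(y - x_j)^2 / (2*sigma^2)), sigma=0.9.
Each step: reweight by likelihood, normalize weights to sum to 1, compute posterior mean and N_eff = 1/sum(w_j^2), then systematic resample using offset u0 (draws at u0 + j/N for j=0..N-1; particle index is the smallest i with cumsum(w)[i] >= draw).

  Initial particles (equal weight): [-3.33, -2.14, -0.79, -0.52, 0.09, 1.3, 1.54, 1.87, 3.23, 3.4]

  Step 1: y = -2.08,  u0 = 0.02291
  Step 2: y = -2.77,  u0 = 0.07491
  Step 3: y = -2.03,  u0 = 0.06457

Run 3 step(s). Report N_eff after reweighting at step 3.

step 1: w=[0.1891, 0.4951, 0.1776, 0.1105, 0.0271, 0.0004, 0.0002, 0.0000, 0.0000, 0.0000]  mean=-1.8837  Neff=3.0737  idx=[0, 0, 1, 1, 1, 1, 1, 2, 2, 3]
step 2: w=[0.1425, 0.1425, 0.1353, 0.1353, 0.1353, 0.1353, 0.1353, 0.0154, 0.0154, 0.0076]  mean=-2.4253  Neff=7.5350  idx=[0, 1, 1, 2, 3, 4, 4, 5, 6, 7]
step 3: w=[0.0476, 0.0476, 0.0476, 0.1341, 0.1341, 0.1341, 0.1341, 0.1341, 0.1341, 0.0523]  mean=-2.2394  Neff=8.5106  idx=[1, 3, 3, 4, 5, 6, 6, 7, 8, 9]

N_eff = 8.5106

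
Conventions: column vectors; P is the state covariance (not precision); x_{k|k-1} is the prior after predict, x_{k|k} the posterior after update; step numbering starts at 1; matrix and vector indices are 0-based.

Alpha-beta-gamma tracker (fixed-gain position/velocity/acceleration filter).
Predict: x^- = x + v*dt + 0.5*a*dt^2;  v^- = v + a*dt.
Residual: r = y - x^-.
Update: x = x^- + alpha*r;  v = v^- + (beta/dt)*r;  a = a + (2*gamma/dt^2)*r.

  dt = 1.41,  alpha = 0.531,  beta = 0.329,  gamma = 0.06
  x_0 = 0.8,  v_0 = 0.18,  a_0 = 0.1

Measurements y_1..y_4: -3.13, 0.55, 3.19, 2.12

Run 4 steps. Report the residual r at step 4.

step 1: x_pred=1.1532  r=-4.2832  x^+=-1.1212  v^+=-0.6784  a^+=-0.1585
step 2: x_pred=-2.2353  r=2.7853  x^+=-0.7563  v^+=-0.2520  a^+=0.0096
step 3: x_pred=-1.1022  r=4.2922  x^+=1.1770  v^+=0.7630  a^+=0.2687
step 4: x_pred=2.5199  r=-0.3999  x^+=2.3075  v^+=1.0485  a^+=0.2445

resid = -0.3999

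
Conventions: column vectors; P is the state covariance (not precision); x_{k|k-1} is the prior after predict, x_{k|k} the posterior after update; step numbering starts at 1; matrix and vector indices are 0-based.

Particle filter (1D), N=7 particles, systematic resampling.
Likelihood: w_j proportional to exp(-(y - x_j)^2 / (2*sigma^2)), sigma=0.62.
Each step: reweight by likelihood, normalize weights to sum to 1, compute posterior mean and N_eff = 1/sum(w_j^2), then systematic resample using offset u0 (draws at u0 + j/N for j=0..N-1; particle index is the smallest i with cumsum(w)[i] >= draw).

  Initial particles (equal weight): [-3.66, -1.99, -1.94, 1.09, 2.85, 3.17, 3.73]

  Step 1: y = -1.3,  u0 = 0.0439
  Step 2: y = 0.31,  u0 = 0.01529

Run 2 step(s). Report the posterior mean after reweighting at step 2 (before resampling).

step 1: w=[0.0006, 0.4778, 0.5210, 0.0005, 0.0000, 0.0000, 0.0000]  mean=-1.9634  Neff=2.0009  idx=[1, 1, 1, 1, 2, 2, 2]
step 2: w=[0.1245, 0.1245, 0.1245, 0.1245, 0.1674, 0.1674, 0.1674]  mean=-1.9649  Neff=6.8490  idx=[0, 1, 2, 3, 4, 5, 6]

post_mean = -1.9649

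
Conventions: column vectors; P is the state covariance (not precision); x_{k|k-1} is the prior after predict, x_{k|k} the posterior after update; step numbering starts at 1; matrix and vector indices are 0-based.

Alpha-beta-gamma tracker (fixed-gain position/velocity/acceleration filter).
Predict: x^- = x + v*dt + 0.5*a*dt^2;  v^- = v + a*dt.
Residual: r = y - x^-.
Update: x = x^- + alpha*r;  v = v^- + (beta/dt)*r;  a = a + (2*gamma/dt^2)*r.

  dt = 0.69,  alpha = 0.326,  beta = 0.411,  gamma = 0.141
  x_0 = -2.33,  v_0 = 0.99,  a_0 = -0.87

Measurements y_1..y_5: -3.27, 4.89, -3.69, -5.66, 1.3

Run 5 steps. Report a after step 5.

a_post = -1.4918

step 1: x_pred=-1.8540  r=-1.4160  x^+=-2.3156  v^+=-0.4537  a^+=-1.7087
step 2: x_pred=-3.0355  r=7.9255  x^+=-0.4518  v^+=3.0881  a^+=2.9856
step 3: x_pred=2.3897  r=-6.0797  x^+=0.4077  v^+=1.5267  a^+=-0.6155
step 4: x_pred=1.3147  r=-6.9747  x^+=-0.9591  v^+=-3.0524  a^+=-4.7467
step 5: x_pred=-4.1952  r=5.4952  x^+=-2.4037  v^+=-3.0544  a^+=-1.4918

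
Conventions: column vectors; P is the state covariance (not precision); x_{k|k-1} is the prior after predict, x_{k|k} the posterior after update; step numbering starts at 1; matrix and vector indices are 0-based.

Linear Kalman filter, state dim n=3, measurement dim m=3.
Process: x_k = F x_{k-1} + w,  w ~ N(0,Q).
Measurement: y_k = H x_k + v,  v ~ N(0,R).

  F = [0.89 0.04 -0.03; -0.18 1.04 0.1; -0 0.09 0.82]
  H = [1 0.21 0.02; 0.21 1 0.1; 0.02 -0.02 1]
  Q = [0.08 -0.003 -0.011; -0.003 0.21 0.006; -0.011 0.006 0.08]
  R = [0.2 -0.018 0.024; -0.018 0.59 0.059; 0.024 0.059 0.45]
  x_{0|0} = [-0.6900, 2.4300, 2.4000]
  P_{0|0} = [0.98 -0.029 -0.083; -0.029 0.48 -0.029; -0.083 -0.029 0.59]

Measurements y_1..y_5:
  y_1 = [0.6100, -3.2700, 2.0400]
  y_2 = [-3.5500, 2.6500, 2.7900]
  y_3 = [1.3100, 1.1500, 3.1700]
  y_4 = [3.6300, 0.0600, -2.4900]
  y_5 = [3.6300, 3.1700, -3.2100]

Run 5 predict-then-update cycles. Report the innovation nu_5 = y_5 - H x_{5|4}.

step 1: x^-=[-0.5889, 2.8914, 2.1867]  P^-=[0.8600 -0.1755 -0.0876; -0.1755 0.7746 0.0870; -0.0876 0.0870 0.4763]  S=[1.0179 0.1375 -0.0191; 0.1375 1.3474 0.1603; -0.0191 0.1603 0.9201]  K=[0.8171 -0.0811 -0.0416; -0.0878 0.5662 -0.0265; -0.0534 0.0314 0.5073]  nu=[0.5480, -6.2564, -0.0771]  x^+=[0.3696, -0.6968, 1.9218]  P^+=[0.1857 -0.1031 -0.0096; -0.1031 0.3528 0.0285; -0.0096 0.0285 0.2296]
step 2: x^-=[0.2434, -0.5990, 1.5132]  P^-=[0.2210 -0.1151 -0.0298; -0.1151 0.6448 0.0855; -0.0298 0.0855 0.2415]  S=[0.4007 0.0445 0.0204; 0.0445 1.2145 0.1484; 0.0204 0.1484 0.6873]  K=[0.4995 -0.0733 -0.0326; -0.0023 0.5193 -0.0098; -0.0399 0.0451 0.3394]  nu=[-3.6979, 3.0465, 1.2600]  x^+=[-1.8683, 0.9793, 2.2258]  P^+=[0.1170 -0.0777 -0.0109; -0.0777 0.3188 0.0341; -0.0109 0.0341 0.1553]
step 3: x^-=[-1.6904, 1.5773, 1.9133]  P^-=[0.1683 -0.0822 -0.0268; -0.0822 0.5967 0.0809; -0.0268 0.0809 0.1921]  S=[0.3597 0.0577 0.0201; 0.0577 1.1765 0.1407; 0.0201 0.1407 0.6381]  K=[0.4297 -0.0591 -0.0347; 0.0447 0.4978 -0.0057; -0.0405 0.0478 0.2884]  nu=[2.6309, -0.2637, 1.3221]  x^+=[-0.5903, 1.5561, 2.1754]  P^+=[0.0999 -0.0644 -0.0121; -0.0644 0.3026 0.0352; -0.0121 0.0352 0.1326]
step 4: x^-=[-0.5284, 1.9422, 1.9239]  P^-=[0.1557 -0.0681 -0.0261; -0.0681 0.5737 0.0784; -0.0261 0.0784 0.1768]  S=[0.3521 0.0650 0.0196; 0.0650 1.1583 0.1375; 0.0196 0.1375 0.6229]  K=[0.4117 -0.0516 -0.0363; 0.0638 0.4866 -0.0042; -0.0414 0.0483 0.2711]  nu=[3.7120, -1.9636, -4.3645]  x^+=[1.2596, 1.2416, 0.4924]  P^+=[0.0950 -0.0587 -0.0126; -0.0587 0.2945 0.0354; -0.0126 0.0354 0.1248]
step 5: x^-=[1.1560, 1.1138, 0.5156]  P^-=[0.1522 -0.0624 -0.0258; -0.0624 0.5626 0.0771; -0.0258 0.0771 0.1715]  S=[0.3505 0.0678 0.0194; 0.0678 1.1492 0.1360; 0.0194 0.1360 0.6177]  K=[0.4068 -0.0483 -0.0370; 0.0707 0.4812 -0.0036; -0.0417 0.0484 0.2650]  nu=[2.2298, 1.7619, -3.7264]  x^+=[2.1159, 2.1325, -0.4796]  P^+=[0.0934 -0.0564 -0.0127; -0.0564 0.2907 0.0354; -0.0127 0.0354 0.1221]

innov = [2.2298, 1.7619, -3.7264]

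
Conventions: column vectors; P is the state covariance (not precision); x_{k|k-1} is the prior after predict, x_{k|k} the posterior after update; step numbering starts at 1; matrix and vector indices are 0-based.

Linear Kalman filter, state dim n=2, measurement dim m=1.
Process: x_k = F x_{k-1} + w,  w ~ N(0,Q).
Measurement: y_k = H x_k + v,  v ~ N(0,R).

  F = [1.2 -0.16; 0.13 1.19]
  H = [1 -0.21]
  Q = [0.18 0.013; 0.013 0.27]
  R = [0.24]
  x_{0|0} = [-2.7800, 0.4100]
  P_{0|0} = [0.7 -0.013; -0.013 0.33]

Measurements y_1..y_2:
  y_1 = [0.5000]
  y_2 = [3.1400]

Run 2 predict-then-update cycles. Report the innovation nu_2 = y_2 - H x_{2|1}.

step 1: x^-=[-3.4016, 0.1265]  P^-=[1.2014 0.0411; 0.0411 0.7451]  S=[1.4570]  K=[0.8187; -0.0792]  nu=[3.9282]  x^+=[-0.1858, -0.1846]  P^+=[0.2249 0.1355; 0.1355 0.7360]
step 2: x^-=[-0.1934, -0.2438]  P^-=[0.4707 0.0987; 0.0987 1.3580]  S=[0.7291]  K=[0.6171; -0.2557]  nu=[3.2822]  x^+=[1.8322, -1.0832]  P^+=[0.1930 0.2138; 0.2138 1.3103]

innov = [3.2822]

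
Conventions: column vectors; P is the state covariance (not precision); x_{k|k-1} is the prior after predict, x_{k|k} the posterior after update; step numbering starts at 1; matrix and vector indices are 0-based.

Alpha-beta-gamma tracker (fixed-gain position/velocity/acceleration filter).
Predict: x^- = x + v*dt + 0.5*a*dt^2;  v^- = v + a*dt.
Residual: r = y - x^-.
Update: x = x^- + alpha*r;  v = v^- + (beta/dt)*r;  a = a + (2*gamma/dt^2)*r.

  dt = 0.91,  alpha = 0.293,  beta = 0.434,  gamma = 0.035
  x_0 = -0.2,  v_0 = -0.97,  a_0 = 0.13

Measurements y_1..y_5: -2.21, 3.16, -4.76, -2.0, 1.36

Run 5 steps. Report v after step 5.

v_post = 1.0480

step 1: x_pred=-1.0289  r=-1.1811  x^+=-1.3749  v^+=-1.4150  a^+=0.0302
step 2: x_pred=-2.6501  r=5.8101  x^+=-0.9477  v^+=1.3834  a^+=0.5213
step 3: x_pred=0.5270  r=-5.2870  x^+=-1.0221  v^+=-0.6637  a^+=0.0744
step 4: x_pred=-1.5953  r=-0.4047  x^+=-1.7139  v^+=-0.7890  a^+=0.0402
step 5: x_pred=-2.4153  r=3.7753  x^+=-1.3091  v^+=1.0480  a^+=0.3593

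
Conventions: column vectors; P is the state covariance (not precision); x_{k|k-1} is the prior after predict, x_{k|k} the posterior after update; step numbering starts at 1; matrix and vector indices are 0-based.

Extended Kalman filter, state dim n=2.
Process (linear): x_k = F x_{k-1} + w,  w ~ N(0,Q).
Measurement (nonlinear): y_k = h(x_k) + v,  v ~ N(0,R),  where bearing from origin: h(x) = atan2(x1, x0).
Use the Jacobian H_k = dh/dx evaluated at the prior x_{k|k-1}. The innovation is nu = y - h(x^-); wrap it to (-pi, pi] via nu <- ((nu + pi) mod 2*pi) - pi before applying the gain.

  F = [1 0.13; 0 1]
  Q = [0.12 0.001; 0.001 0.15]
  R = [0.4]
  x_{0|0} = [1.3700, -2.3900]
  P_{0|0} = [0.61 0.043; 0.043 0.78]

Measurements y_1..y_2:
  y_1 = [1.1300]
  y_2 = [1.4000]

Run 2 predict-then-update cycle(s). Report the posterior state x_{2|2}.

step 1: x^-=[1.0593, -2.3900]  P^-=[0.7544 0.1454; 0.1454 0.9300]  H_jac=[0.3497 0.1550]  S=[0.5304]  K=[0.5399; 0.3677]  nu=[2.2836]  x^+=[2.2922, -1.5504]  P^+=[0.5998 0.0401; 0.0401 0.8583]
step 2: x^-=[2.0907, -1.5504]  P^-=[0.7447 0.1527; 0.1527 1.0083]  H_jac=[0.2289 0.3086]  S=[0.5566]  K=[0.3909; 0.6218]  nu=[2.0381]  x^+=[2.8873, -0.2830]  P^+=[0.6597 0.0174; 0.0174 0.7931]

x_post = [2.8873, -0.2830]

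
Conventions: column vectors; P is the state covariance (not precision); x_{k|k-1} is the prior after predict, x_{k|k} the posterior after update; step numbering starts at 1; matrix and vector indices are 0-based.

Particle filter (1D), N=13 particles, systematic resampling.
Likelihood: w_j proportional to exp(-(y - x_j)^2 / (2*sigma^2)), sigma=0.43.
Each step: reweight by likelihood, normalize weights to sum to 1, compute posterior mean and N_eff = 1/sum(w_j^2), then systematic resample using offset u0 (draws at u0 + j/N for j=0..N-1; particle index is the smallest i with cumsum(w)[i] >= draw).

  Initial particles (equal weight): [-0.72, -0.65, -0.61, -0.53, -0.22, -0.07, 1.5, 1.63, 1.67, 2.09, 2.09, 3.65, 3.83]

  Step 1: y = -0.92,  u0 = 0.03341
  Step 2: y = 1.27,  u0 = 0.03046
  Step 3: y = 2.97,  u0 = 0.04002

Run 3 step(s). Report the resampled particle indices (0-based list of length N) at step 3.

step 1: w=[0.2521, 0.2306, 0.2166, 0.1862, 0.0747, 0.0398, 0.0000, 0.0000, 0.0000, 0.0000, 0.0000, 0.0000, 0.0000]  mean=-0.5814  Neff=4.8664  idx=[0, 0, 0, 1, 1, 1, 2, 2, 2, 3, 3, 3, 4]
step 2: w=[0.0067, 0.0067, 0.0067, 0.0139, 0.0139, 0.0139, 0.0210, 0.0210, 0.0210, 0.0466, 0.0466, 0.0466, 0.7352]  mean=-0.3159  Neff=1.8211  idx=[3, 8, 10, 11, 12, 12, 12, 12, 12, 12, 12, 12, 12]
step 3: w=[0.0000, 0.0001, 0.0004, 0.0004, 0.1110, 0.1110, 0.1110, 0.1110, 0.1110, 0.1110, 0.1110, 0.1110, 0.1110]  mean=-0.2203  Neff=9.0170  idx=[4, 5, 5, 6, 7, 7, 8, 9, 9, 10, 11, 11, 12]

resampled_idx = [4, 5, 5, 6, 7, 7, 8, 9, 9, 10, 11, 11, 12]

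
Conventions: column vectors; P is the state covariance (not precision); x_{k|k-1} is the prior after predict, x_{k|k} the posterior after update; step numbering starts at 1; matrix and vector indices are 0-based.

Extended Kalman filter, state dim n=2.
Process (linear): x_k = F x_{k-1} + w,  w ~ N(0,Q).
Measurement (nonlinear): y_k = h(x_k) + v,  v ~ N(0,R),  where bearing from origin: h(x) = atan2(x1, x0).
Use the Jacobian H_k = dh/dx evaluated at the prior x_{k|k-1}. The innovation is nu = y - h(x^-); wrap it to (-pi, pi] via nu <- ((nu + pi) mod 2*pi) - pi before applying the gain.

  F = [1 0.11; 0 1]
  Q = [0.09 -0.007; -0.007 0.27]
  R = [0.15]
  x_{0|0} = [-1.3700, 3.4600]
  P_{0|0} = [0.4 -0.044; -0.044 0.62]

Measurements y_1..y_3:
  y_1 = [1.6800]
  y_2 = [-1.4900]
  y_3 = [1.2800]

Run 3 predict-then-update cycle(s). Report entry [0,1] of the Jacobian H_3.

H_jac[0,1] = -0.1939

step 1: x^-=[-0.9894, 3.4600]  P^-=[0.4878 0.0172; 0.0172 0.8900]  H_jac=[-0.2672 -0.0764]  S=[0.1907]  K=[-0.6903; -0.3806]  nu=[-0.1693]  x^+=[-0.8725, 3.5244]  P^+=[0.3970 -0.0329; -0.0329 0.8624]
step 2: x^-=[-0.4848, 3.5244]  P^-=[0.4901 0.0550; 0.0550 1.1324]  H_jac=[-0.2785 -0.0383]  S=[0.1908]  K=[-0.7262; -0.3075]  nu=[3.0857]  x^+=[-2.7257, 2.5757]  P^+=[0.3895 0.0123; 0.0123 1.1143]
step 3: x^-=[-2.4424, 2.5757]  P^-=[0.4957 0.1279; 0.1279 1.3843]  H_jac=[-0.2044 -0.1939]  S=[0.2329]  K=[-0.5416; -1.2646]  nu=[-1.0496]  x^+=[-1.8739, 3.9031]  P^+=[0.4274 -0.0316; -0.0316 1.0119]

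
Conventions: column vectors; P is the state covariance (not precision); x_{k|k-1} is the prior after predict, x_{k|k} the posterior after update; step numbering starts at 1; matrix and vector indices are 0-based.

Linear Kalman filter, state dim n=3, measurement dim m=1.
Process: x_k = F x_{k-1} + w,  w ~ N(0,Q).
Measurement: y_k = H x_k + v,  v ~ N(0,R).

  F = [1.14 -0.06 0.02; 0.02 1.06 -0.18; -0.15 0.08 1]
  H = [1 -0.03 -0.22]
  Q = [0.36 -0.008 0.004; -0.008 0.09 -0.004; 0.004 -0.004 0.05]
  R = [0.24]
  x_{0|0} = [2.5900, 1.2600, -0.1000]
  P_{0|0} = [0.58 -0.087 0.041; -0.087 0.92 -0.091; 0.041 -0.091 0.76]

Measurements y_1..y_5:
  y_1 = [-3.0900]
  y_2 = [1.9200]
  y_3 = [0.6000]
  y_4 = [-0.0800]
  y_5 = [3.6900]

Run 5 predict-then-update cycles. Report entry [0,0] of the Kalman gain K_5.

step 1: x^-=[2.8750, 1.4054, -0.3877]  P^-=[1.1314 -0.1724 -0.0412; -0.1724 1.1793 -0.1441; -0.0412 -0.1441 0.8042]  S=[1.4379]  K=[0.7967; -0.1224; -0.1487]  nu=[-6.0081]  x^+=[-1.9117, 2.1410, 0.5055]  P^+=[0.2187 -0.0321 0.1291; -0.0321 1.1578 -0.1702; 0.1291 -0.1702 0.7724]
step 2: x^-=[-2.2977, 2.1402, 0.9636]  P^-=[0.6593 -0.1501 0.1301; -0.1501 1.4786 -0.2124; 0.1301 -0.2124 0.7695]  S=[0.8869]  K=[0.7162; -0.1666; -0.0371]  nu=[4.4939]  x^+=[0.9210, 1.3917, 0.7970]  P^+=[0.2044 -0.0443 0.1536; -0.0443 1.4540 -0.2178; 0.1536 -0.2178 0.7683]
step 3: x^-=[0.9824, 1.3502, 0.7702]  P^-=[0.6447 -0.1905 0.1604; -0.1905 1.8289 -0.2332; 0.1604 -0.2332 0.7523]  S=[0.8606]  K=[0.7148; -0.2255; 0.0021]  nu=[-0.1724]  x^+=[0.8591, 1.3891, 0.7699]  P^+=[0.2050 -0.0518 0.1590; -0.0518 1.7851 -0.2328; 0.1590 -0.2328 0.7523]
step 4: x^-=[0.9115, 1.3510, 0.7521]  P^-=[0.6480 -0.2221 0.1647; -0.2221 2.2057 -0.2164; 0.1647 -0.2164 0.7346]  S=[0.8636]  K=[0.7162; -0.2787; 0.0110]  nu=[-0.7855]  x^+=[0.3489, 1.5699, 0.7434]  P^+=[0.2051 -0.0497 0.1578; -0.0497 2.1387 -0.2138; 0.1578 -0.2138 0.7345]
step 5: x^-=[0.3185, 1.5373, 0.8167]  P^-=[0.6491 -0.2412 0.1603; -0.2412 2.5952 -0.1637; 0.1603 -0.1637 0.7225]  S=[0.8681]  K=[0.7154; -0.3260; 0.0072]  nu=[3.5973]  x^+=[2.8918, 0.3644, 0.8427]  P^+=[0.2048 -0.0387 0.1558; -0.0387 2.5029 -0.1617; 0.1558 -0.1617 0.7224]

K[0,0] = 0.7154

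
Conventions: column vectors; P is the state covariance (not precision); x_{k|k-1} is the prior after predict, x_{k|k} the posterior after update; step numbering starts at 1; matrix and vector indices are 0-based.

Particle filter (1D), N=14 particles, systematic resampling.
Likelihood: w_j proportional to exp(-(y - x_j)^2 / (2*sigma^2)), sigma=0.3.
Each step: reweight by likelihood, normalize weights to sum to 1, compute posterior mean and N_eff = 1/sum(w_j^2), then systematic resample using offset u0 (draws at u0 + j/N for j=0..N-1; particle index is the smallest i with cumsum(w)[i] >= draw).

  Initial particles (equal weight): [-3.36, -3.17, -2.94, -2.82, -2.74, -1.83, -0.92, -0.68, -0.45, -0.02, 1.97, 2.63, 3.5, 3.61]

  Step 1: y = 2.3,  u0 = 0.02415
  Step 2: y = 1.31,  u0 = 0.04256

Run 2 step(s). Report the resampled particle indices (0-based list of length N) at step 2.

resampled_idx = [0, 0, 1, 1, 2, 2, 3, 3, 4, 4, 5, 5, 6, 6]

step 1: w=[0.0000, 0.0000, 0.0000, 0.0000, 0.0000, 0.0000, 0.0000, 0.0000, 0.0000, 0.0000, 0.4998, 0.4998, 0.0003, 0.0001]  mean=2.3005  Neff=2.0015  idx=[10, 10, 10, 10, 10, 10, 10, 11, 11, 11, 11, 11, 11, 11]
step 2: w=[0.1428, 0.1428, 0.1428, 0.1428, 0.1428, 0.1428, 0.1428, 0.0001, 0.0001, 0.0001, 0.0001, 0.0001, 0.0001, 0.0001]  mean=1.9705  Neff=7.0098  idx=[0, 0, 1, 1, 2, 2, 3, 3, 4, 4, 5, 5, 6, 6]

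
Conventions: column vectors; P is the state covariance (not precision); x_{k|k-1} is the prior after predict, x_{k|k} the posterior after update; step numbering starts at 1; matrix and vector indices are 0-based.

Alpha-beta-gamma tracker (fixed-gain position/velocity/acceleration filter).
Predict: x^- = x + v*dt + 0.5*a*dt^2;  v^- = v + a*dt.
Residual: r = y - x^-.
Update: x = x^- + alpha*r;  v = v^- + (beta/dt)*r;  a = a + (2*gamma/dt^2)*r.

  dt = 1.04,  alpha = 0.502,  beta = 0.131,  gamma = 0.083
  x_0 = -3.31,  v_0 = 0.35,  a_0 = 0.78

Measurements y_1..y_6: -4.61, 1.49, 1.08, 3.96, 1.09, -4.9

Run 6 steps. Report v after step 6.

step 1: x_pred=-2.5242  r=-2.0858  x^+=-3.5713  v^+=0.8985  a^+=0.4599
step 2: x_pred=-2.3882  r=3.8782  x^+=-0.4413  v^+=1.8652  a^+=1.0551
step 3: x_pred=2.0691  r=-0.9891  x^+=1.5726  v^+=2.8379  a^+=0.9033
step 4: x_pred=5.0125  r=-1.0525  x^+=4.4842  v^+=3.6448  a^+=0.7417
step 5: x_pred=8.6758  r=-7.5858  x^+=4.8677  v^+=3.4606  a^+=-0.4225
step 6: x_pred=8.2383  r=-13.1383  x^+=1.6429  v^+=1.3663  a^+=-2.4389

v_post = 1.3663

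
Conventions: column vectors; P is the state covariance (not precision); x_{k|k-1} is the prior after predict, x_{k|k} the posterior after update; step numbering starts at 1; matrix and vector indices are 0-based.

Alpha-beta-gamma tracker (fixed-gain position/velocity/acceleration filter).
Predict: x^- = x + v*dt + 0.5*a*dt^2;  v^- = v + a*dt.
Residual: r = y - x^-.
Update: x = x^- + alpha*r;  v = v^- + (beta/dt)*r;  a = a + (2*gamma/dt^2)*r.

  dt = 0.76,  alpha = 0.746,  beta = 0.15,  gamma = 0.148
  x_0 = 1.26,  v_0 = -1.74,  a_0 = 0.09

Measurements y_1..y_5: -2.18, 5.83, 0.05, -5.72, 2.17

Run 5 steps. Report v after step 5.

step 1: x_pred=-0.0364  r=-2.1436  x^+=-1.6355  v^+=-2.0947  a^+=-1.0085
step 2: x_pred=-3.5187  r=9.3487  x^+=3.4554  v^+=-1.0160  a^+=3.7824
step 3: x_pred=3.7756  r=-3.7256  x^+=0.9963  v^+=1.1233  a^+=1.8731
step 4: x_pred=2.3910  r=-8.1110  x^+=-3.6598  v^+=0.9460  a^+=-2.2834
step 5: x_pred=-3.6003  r=5.7703  x^+=0.7043  v^+=0.3495  a^+=0.6736

v_post = 0.3495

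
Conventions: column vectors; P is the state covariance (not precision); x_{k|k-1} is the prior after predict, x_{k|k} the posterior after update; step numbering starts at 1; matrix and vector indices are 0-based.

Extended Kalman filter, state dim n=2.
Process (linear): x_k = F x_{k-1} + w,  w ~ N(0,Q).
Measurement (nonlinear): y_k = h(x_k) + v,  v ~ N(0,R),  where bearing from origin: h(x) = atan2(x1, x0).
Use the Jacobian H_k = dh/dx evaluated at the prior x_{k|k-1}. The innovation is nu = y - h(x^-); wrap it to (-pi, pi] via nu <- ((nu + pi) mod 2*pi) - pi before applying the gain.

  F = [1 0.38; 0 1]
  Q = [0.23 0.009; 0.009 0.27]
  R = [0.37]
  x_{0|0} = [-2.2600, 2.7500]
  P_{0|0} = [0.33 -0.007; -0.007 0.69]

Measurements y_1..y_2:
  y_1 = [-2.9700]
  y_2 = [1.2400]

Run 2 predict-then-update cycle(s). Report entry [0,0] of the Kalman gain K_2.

step 1: x^-=[-1.2150, 2.7500]  P^-=[0.6543 0.2642; 0.2642 0.9600]  H_jac=[-0.3042 -0.1344]  S=[0.4695]  K=[-0.4996; -0.4460]  nu=[1.3264]  x^+=[-1.8777, 2.1584]  P^+=[0.5371 0.1596; 0.1596 0.8666]
step 2: x^-=[-1.0575, 2.1584]  P^-=[1.0135 0.4979; 0.4979 1.1366]  H_jac=[-0.3736 -0.1831]  S=[0.6177]  K=[-0.7606; -0.6380]  nu=[-0.7864]  x^+=[-0.4594, 2.6601]  P^+=[0.6562 0.1981; 0.1981 0.8852]

K[0,0] = -0.7606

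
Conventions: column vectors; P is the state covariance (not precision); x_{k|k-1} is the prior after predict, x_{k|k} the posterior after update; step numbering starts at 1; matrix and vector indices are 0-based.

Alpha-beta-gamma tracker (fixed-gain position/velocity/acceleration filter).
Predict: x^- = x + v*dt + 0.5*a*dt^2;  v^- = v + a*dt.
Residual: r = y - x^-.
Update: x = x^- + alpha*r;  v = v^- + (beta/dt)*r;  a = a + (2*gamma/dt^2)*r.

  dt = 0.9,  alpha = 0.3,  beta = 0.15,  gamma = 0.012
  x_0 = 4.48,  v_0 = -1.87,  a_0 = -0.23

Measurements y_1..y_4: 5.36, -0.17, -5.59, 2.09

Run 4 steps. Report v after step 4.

v_post = -2.2620

step 1: x_pred=2.7039  r=2.6561  x^+=3.5007  v^+=-1.6343  a^+=-0.1513
step 2: x_pred=1.9685  r=-2.1385  x^+=1.3270  v^+=-2.1269  a^+=-0.2147
step 3: x_pred=-0.6742  r=-4.9158  x^+=-2.1489  v^+=-3.1394  a^+=-0.3603
step 4: x_pred=-5.1203  r=7.2103  x^+=-2.9572  v^+=-2.2620  a^+=-0.1467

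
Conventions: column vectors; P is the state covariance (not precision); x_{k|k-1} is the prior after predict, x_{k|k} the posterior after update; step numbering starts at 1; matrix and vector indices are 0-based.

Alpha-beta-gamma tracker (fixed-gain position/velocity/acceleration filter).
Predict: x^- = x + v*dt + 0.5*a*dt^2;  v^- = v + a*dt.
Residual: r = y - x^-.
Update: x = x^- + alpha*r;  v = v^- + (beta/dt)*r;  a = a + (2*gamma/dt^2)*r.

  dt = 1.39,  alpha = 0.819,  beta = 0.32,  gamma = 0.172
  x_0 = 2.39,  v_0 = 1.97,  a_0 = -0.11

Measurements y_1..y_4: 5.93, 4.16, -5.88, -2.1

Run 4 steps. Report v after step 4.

step 1: x_pred=5.0220  r=0.9080  x^+=5.7657  v^+=2.0261  a^+=0.0517
step 2: x_pred=8.6319  r=-4.4719  x^+=4.9694  v^+=1.0684  a^+=-0.7445
step 3: x_pred=5.7353  r=-11.6153  x^+=-3.7776  v^+=-2.6405  a^+=-2.8126
step 4: x_pred=-10.1650  r=8.0650  x^+=-3.5598  v^+=-4.6933  a^+=-1.3766

v_post = -4.6933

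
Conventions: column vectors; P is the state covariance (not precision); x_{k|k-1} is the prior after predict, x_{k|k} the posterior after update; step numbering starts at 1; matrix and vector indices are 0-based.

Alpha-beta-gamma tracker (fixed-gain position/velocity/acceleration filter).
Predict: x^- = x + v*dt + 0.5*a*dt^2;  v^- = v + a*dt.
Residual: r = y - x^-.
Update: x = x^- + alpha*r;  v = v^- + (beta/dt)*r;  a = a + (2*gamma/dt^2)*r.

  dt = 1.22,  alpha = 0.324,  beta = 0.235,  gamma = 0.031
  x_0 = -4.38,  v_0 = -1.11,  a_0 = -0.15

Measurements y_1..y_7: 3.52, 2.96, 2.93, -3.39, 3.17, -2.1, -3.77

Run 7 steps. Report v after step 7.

v_post = -1.7700

step 1: x_pred=-5.8458  r=9.3658  x^+=-2.8113  v^+=0.5111  a^+=0.2401
step 2: x_pred=-2.0091  r=4.9691  x^+=-0.3991  v^+=1.7612  a^+=0.4471
step 3: x_pred=2.0823  r=0.8477  x^+=2.3570  v^+=2.4700  a^+=0.4824
step 4: x_pred=5.7294  r=-9.1194  x^+=2.7747  v^+=1.3020  a^+=0.1026
step 5: x_pred=4.4394  r=-1.2694  x^+=4.0281  v^+=1.1826  a^+=0.0497
step 6: x_pred=5.5078  r=-7.6078  x^+=3.0429  v^+=-0.2223  a^+=-0.2672
step 7: x_pred=2.5729  r=-6.3429  x^+=0.5178  v^+=-1.7700  a^+=-0.5314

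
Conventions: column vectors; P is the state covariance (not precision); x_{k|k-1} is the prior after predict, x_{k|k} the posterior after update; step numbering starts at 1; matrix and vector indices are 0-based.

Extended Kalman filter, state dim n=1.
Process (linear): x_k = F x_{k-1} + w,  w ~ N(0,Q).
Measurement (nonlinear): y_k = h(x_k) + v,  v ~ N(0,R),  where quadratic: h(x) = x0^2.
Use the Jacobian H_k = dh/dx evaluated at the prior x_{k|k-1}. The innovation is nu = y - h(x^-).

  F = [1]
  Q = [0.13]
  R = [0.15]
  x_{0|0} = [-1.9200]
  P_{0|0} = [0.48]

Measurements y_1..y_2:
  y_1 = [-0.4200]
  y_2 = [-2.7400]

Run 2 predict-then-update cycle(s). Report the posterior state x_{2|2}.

x_post = [0.6164]

step 1: x^-=[-1.9200]  P^-=[0.6100]  H_jac=[-3.8400]  S=[9.1448]  K=[-0.2561]  nu=[-4.1064]  x^+=[-0.8682]  P^+=[0.0100]
step 2: x^-=[-0.8682]  P^-=[0.1400]  H_jac=[-1.7363]  S=[0.5721]  K=[-0.4249]  nu=[-3.4937]  x^+=[0.6164]  P^+=[0.0367]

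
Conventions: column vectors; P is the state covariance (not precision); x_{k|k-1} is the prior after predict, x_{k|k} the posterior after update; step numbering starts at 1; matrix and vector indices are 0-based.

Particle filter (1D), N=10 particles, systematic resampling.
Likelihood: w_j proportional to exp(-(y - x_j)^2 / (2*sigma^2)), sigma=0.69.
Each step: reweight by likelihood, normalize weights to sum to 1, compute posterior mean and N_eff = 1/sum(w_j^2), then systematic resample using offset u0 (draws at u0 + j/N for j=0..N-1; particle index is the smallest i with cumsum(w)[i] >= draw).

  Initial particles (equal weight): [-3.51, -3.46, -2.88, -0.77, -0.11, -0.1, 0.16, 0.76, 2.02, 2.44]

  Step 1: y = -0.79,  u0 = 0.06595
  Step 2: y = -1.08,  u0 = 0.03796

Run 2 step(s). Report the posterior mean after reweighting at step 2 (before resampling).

post_mean = -0.5240

step 1: w=[0.0002, 0.0002, 0.0038, 0.3701, 0.2278, 0.2246, 0.1435, 0.0297, 0.0001, 0.0000]  mean=-0.2989  Neff=3.8338  idx=[3, 3, 3, 3, 4, 4, 5, 5, 6, 6]
step 2: w=[0.1647, 0.1647, 0.1647, 0.1647, 0.0678, 0.0678, 0.0665, 0.0665, 0.0362, 0.0362]  mean=-0.5240  Neff=7.7396  idx=[0, 0, 1, 2, 2, 3, 3, 5, 6, 8]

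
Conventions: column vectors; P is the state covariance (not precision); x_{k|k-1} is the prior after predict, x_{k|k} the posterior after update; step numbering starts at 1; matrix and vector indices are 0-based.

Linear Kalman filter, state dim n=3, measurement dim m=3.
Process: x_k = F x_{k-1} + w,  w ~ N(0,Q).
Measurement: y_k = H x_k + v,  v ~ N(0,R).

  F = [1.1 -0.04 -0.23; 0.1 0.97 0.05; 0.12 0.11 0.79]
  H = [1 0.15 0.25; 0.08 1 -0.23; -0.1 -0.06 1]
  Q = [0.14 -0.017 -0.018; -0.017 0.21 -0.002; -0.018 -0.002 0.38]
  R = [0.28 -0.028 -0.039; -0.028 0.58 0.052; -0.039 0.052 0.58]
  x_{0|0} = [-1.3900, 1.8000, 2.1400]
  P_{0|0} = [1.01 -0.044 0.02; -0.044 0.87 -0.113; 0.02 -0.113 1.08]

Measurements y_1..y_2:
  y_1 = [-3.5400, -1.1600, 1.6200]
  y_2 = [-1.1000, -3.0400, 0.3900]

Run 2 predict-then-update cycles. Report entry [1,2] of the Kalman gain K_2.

step 1: x^-=[-2.0932, 1.7140, 1.7218]  P^-=[1.4123 0.0272 -0.0666; 0.0272 1.0221 0.0545; -0.0666 0.0545 1.0621]  S=[1.7606 0.2305 0.0165; 0.2305 1.6491 -0.2194; 0.0165 -0.2194 1.6670]  K=[0.8010 -0.0361 -0.1383; 0.0285 0.6196 0.0755; 0.1184 -0.0509 0.6313]  nu=[-2.1343, -2.3105, -0.2083]  x^+=[-3.6908, 0.2060, 1.4552]  P^+=[0.2677 -0.0931 -0.0922; -0.0931 0.3904 0.0890; -0.0922 0.0890 0.3550]
step 2: x^-=[-4.4028, -0.0965, 0.7294]  P^-=[0.5398 -0.1288 -0.1423; -0.1288 0.5706 0.1059; -0.1423 0.1059 0.6057]  S=[0.7686 -0.0117 -0.0615; -0.0117 1.1220 -0.0197; -0.0615 -0.0197 1.2073]  K=[0.6202 -0.0429 -0.1253; -0.0083 0.4789 0.0774; 0.0730 -0.0302 0.5114]  nu=[3.1349, -2.4235, -0.7855]  x^+=[-2.2563, -1.3440, 0.6296]  P^+=[0.2132 -0.0849 -0.0829; -0.0849 0.3072 0.0801; -0.0829 0.0801 0.2887]

K[1,2] = 0.0774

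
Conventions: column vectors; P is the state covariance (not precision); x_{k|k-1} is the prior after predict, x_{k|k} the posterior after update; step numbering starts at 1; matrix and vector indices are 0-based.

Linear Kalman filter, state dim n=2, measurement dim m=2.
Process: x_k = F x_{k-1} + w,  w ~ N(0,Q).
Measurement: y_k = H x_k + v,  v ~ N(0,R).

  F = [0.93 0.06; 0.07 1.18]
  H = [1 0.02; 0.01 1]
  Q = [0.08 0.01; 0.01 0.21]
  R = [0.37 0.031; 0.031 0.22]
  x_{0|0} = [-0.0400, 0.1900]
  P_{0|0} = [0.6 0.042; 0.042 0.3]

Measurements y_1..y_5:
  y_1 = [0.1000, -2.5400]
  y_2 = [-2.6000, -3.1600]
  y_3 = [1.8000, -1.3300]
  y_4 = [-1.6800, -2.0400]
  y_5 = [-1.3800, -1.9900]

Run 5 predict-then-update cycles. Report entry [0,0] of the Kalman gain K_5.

K[0,0] = 0.3399

step 1: x^-=[-0.0258, 0.2214]  P^-=[0.6047 0.1166; 0.1166 0.6376]  S=[0.9796 0.1664; 0.1664 0.8600]  K=[0.6157 0.0235; 0.0061 0.7416]  nu=[0.1214, -2.7611]  x^+=[-0.0158, -1.8255]  P^+=[0.2281 0.0220; 0.0220 0.1631]
step 2: x^-=[-0.1243, -2.1552]  P^-=[0.2803 0.0606; 0.0606 0.4419]  S=[0.6529 0.1032; 0.1032 0.6631]  K=[0.4266 0.0292; 0.0008 0.6671]  nu=[-2.4326, -1.0036]  x^+=[-1.1912, -2.8268]  P^+=[0.1584 0.0181; 0.0181 0.1466]
step 3: x^-=[-1.2775, -3.4190]  P^-=[0.2195 0.0506; 0.0506 0.4179]  S=[0.5917 0.0922; 0.0922 0.6389]  K=[0.3681 0.0295; -0.0024 0.6552]  nu=[3.1458, 2.1017]  x^+=[-0.0574, -2.0495]  P^+=[0.1368 0.0165; 0.0165 0.1439]
step 4: x^-=[-0.1764, -2.4224]  P^-=[0.2007 0.0473; 0.0473 0.4138]  S=[0.5727 0.0886; 0.0886 0.6347]  K=[0.3475 0.0292; -0.0040 0.6532]  nu=[-1.4552, 0.3842]  x^+=[-0.6708, -2.1657]  P^+=[0.1292 0.0159; 0.0159 0.1434]
step 5: x^-=[-0.7538, -2.6025]  P^-=[0.1940 0.0461; 0.0461 0.4130]  S=[0.5660 0.0873; 0.0873 0.6339]  K=[0.3399 0.0289; -0.0047 0.6528]  nu=[-0.5741, 0.6200]  x^+=[-0.9310, -2.1950]  P^+=[0.1264 0.0156; 0.0156 0.1433]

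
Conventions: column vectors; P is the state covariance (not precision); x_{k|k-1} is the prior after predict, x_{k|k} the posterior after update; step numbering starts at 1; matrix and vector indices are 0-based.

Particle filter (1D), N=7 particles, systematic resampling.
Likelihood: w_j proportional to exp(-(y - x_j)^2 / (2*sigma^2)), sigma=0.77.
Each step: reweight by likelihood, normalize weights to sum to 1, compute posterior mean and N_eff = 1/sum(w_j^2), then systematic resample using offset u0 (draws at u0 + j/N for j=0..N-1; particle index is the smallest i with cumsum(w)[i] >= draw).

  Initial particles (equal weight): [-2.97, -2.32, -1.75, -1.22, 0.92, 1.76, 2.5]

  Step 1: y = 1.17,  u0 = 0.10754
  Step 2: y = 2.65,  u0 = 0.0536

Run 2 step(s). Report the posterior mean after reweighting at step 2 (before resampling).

step 1: w=[0.0000, 0.0000, 0.0004, 0.0042, 0.4920, 0.3867, 0.1167]  mean=1.4191  Neff=2.4676  idx=[4, 4, 4, 5, 5, 5, 6]
step 2: w=[0.0290, 0.0290, 0.0290, 0.1858, 0.1858, 0.1858, 0.3555]  mean=1.9499  Neff=4.3015  idx=[1, 3, 4, 5, 5, 6, 6]

post_mean = 1.9499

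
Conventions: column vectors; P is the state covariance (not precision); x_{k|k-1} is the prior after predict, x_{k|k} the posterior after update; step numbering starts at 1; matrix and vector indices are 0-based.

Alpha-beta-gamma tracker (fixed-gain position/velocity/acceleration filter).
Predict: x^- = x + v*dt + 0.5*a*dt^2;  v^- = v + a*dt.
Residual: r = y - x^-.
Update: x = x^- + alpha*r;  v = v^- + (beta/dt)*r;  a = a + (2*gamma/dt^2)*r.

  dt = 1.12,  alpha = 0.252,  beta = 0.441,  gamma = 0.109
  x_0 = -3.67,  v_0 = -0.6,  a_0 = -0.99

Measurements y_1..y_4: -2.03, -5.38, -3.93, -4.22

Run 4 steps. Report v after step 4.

v_post = 0.3936

step 1: x_pred=-4.9629  r=2.9329  x^+=-4.2238  v^+=-0.5540  a^+=-0.4803
step 2: x_pred=-5.1455  r=-0.2345  x^+=-5.2046  v^+=-1.1842  a^+=-0.5210
step 3: x_pred=-6.8577  r=2.9277  x^+=-6.1199  v^+=-0.6150  a^+=-0.0122
step 4: x_pred=-6.8164  r=2.5964  x^+=-6.1621  v^+=0.3936  a^+=0.4390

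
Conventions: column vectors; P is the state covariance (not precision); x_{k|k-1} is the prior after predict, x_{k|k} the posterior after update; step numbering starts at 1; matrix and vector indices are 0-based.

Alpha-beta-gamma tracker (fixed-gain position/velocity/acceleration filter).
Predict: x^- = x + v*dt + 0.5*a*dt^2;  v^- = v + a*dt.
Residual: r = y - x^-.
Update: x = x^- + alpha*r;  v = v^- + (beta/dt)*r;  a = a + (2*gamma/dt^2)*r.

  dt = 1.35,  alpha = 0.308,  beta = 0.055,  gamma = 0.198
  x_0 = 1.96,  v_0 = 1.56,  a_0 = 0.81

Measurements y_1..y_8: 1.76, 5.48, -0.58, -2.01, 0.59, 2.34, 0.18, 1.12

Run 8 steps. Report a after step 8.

a_post = 12.4583

step 1: x_pred=4.8041  r=-3.0441  x^+=3.8665  v^+=2.5295  a^+=0.1486
step 2: x_pred=7.4167  r=-1.9367  x^+=6.8202  v^+=2.6511  a^+=-0.2723
step 3: x_pred=10.1511  r=-10.7311  x^+=6.8460  v^+=1.8464  a^+=-2.6040
step 4: x_pred=6.9657  r=-8.9757  x^+=4.2012  v^+=-2.0346  a^+=-4.5542
step 5: x_pred=-2.6956  r=3.2856  x^+=-1.6836  v^+=-8.0490  a^+=-3.8403
step 6: x_pred=-16.0493  r=18.3893  x^+=-10.3854  v^+=-12.4843  a^+=0.1554
step 7: x_pred=-27.0975  r=27.2775  x^+=-18.6961  v^+=-11.1632  a^+=6.0823
step 8: x_pred=-28.2239  r=29.3439  x^+=-19.1860  v^+=-1.7566  a^+=12.4583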